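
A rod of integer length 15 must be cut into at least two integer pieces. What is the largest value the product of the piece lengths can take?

Define g[k] = max over 1≤i<k of i · max(k−i, g[k−i]); the inner max lets the remainder stay uncut if that's better.
g[2] = 1·max(1,0) = 1·1 = 1
g[3] = 1·max(2,1) = 1·2 = 2
g[4] = 2·max(2,1) = 2·2 = 4
g[5] = 2·max(3,2) = 2·3 = 6
g[6] = 3·max(3,2) = 3·3 = 9
g[7] = 2·max(5,6) = 2·6 = 12
g[8] = 2·max(6,9) = 2·9 = 18
g[9] = 3·max(6,9) = 3·9 = 27
g[10] = 2·max(8,18) = 2·18 = 36
g[11] = 2·max(9,27) = 2·27 = 54
g[12] = 3·max(9,27) = 3·27 = 81
g[13] = 2·max(11,54) = 2·54 = 108
g[14] = 2·max(12,81) = 2·81 = 162
g[15] = 3·max(12,81) = 3·81 = 243
One optimal split: 3 + 3 + 3 + 3 + 3; product 3·3·3·3·3 = 243.

243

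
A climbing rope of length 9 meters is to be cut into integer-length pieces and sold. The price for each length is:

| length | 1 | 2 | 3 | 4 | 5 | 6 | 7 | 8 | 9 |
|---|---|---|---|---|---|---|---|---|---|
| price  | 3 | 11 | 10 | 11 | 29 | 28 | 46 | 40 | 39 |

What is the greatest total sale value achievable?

57

Consider every possible first cut. v[k] is the best of p[i]+v[k−i] over all sellable i≤k.
v[1] = 3
v[2] = 11
v[3] = 14  (first piece 1, then v[2]=11)
v[4] = 22  (first piece 2, then v[2]=11)
v[5] = 29
v[6] = 33  (first piece 2, then v[4]=22)
v[7] = 46
v[8] = 49  (first piece 1, then v[7]=46)
v[9] = 57  (first piece 2, then v[7]=46)
One optimal cutting: 7 + 2 → €46 + €11 = €57.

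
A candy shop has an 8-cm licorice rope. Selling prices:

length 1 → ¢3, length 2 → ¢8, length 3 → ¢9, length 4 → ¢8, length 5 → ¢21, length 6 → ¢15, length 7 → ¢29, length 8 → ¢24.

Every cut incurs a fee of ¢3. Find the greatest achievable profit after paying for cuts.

29

Consider every possible first cut. net[k] is the best of p[i]+net[k−i] over all sellable i≤k, charging 3 whenever i<k.
net[1] = 3
net[2] = max(3+3-3, 8+0) = 8
net[3] = max(3+8-3, 8+3-3, 9+0) = 9
net[4] = max(3+9-3, 8+8-3, 9+3-3, 8+0) = 13
net[5] = max(3+13-3, 8+9-3, 9+8-3, 8+3-3, 21+0) = 21
net[6] = max(3+21-3, 8+13-3, 9+9-3, 8+8-3, 21+3-3, 15+0) = 21
net[7] = max(3+21-3, 8+21-3, 9+13-3, …, 15+3-3, 29+0) = 29
net[8] = max(3+29-3, 8+21-3, 9+21-3, …, 29+3-3, 24+0) = 29
One optimal plan: pieces 7 + 1 (1 cut) → ¢32 − ¢3 = ¢29.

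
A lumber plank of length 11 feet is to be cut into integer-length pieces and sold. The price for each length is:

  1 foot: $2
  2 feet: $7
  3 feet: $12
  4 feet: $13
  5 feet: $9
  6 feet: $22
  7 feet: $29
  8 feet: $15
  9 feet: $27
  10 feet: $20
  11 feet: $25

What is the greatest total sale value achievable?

43

Build v[k] bottom-up: v[k] = max over allowed piece i of (p[i] + v[k−i]).
v[1] = 2
v[2] = 7
v[3] = 12
v[4] = 14  (first piece 1, then v[3]=12)
v[5] = 19  (first piece 2, then v[3]=12)
v[6] = 24  (first piece 3, then v[3]=12)
v[7] = 29
v[8] = 31  (first piece 1, then v[7]=29)
v[9] = 36  (first piece 2, then v[7]=29)
v[10] = 41  (first piece 3, then v[7]=29)
v[11] = 43  (first piece 1, then v[10]=41)
One optimal cutting: 7 + 3 + 1 → $29 + $12 + $2 = $43.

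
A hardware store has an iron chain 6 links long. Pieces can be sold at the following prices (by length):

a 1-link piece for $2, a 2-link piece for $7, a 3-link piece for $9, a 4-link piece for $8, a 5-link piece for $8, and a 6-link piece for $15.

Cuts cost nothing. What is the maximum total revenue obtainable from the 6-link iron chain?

Consider every possible first cut. v[k] is the best of p[i]+v[k−i] over all sellable i≤k.
v[1] = 2
v[2] = max(2+2, 7+0) = 7
v[3] = max(2+7, 7+2, 9+0) = 9
v[4] = max(2+9, 7+7, 9+2, 8+0) = 14
v[5] = max(2+14, 7+9, 9+7, 8+2, 8+0) = 16
v[6] = max(2+16, 7+14, 9+9, 8+7, 8+2, 15+0) = 21
One optimal cutting: 2 + 2 + 2 → $7 + $7 + $7 = $21.

21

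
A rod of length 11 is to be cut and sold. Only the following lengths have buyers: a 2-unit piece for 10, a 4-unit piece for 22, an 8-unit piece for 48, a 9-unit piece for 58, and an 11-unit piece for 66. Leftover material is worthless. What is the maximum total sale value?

68

Consider every possible first cut. f[k] is the best of p[i]+f[k−i] over all sellable i≤k.
f[1] = 0
f[2] = 10
f[3] = 10
f[4] = 22
f[5] = 22
f[6] = 32  (first piece 2, then f[4]=22)
f[7] = 32
f[8] = 48
f[9] = 58
f[10] = 58
f[11] = 68  (first piece 2, then f[9]=58)
One optimal cutting: 9 + 2 → 68.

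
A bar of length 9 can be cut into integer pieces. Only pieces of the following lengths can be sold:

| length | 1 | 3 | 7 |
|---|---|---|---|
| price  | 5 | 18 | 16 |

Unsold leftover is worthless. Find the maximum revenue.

Build best[k] bottom-up: best[k] = max over allowed piece i of (p[i] + best[k−i]).
best[1] = 5
best[2] = 10  (first piece 1, then best[1]=5)
best[3] = 18
best[4] = 23  (first piece 1, then best[3]=18)
best[5] = 28  (first piece 1, then best[4]=23)
best[6] = 36  (first piece 3, then best[3]=18)
best[7] = 41  (first piece 1, then best[6]=36)
best[8] = 46  (first piece 1, then best[7]=41)
best[9] = 54  (first piece 3, then best[6]=36)
One optimal cutting: 3 + 3 + 3 → €54.

54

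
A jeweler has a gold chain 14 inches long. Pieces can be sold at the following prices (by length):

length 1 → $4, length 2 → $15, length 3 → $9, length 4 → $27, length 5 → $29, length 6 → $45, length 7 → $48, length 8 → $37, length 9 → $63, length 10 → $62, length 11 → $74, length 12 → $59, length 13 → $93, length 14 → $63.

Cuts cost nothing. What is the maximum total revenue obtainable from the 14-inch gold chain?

105

Consider every possible first cut. R[k] is the best of p[i]+R[k−i] over all sellable i≤k.
R[1] = 4
R[2] = 15
R[3] = 19  (first piece 1, then R[2]=15)
R[4] = 30  (first piece 2, then R[2]=15)
R[5] = 34  (first piece 1, then R[4]=30)
R[6] = 45  (first piece 2, then R[4]=30)
R[7] = 49  (first piece 1, then R[6]=45)
R[8] = 60  (first piece 2, then R[6]=45)
R[9] = 64  (first piece 1, then R[8]=60)
R[10] = 75  (first piece 2, then R[8]=60)
R[11] = 79  (first piece 1, then R[10]=75)
R[12] = 90  (first piece 2, then R[10]=75)
R[13] = 94  (first piece 1, then R[12]=90)
R[14] = 105  (first piece 2, then R[12]=90)
One optimal cutting: 2 + 2 + 2 + 2 + 2 + 2 + 2 → $15 + $15 + $15 + $15 + $15 + $15 + $15 = $105.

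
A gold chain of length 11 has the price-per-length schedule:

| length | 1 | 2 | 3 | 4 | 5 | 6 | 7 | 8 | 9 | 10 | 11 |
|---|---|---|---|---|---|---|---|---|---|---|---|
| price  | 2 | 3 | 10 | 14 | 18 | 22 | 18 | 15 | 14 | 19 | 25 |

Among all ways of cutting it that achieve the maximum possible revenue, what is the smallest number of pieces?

Build r[k] bottom-up: r[k] = max over allowed piece i of (p[i] + r[k−i]).
r[1] = 2
r[2] = 4  (first piece 1, then r[1]=2)
r[3] = 10
r[4] = 14
r[5] = 18
r[6] = 22
r[7] = 24  (first piece 1, then r[6]=22)
r[8] = 28  (first piece 3, then r[5]=18)
r[9] = 32  (first piece 3, then r[6]=22)
r[10] = 36  (first piece 4, then r[6]=22)
r[11] = 40  (first piece 5, then r[6]=22)
Maximum revenue is $40.
Now minimize piece count subject to staying optimal: for each k, pieces[k] = 1 + min over i with p[i]+r[k−i]=r[k] of pieces[k−i].
pieces[8] = 2
pieces[9] = 2
pieces[10] = 2
pieces[11] = 2

2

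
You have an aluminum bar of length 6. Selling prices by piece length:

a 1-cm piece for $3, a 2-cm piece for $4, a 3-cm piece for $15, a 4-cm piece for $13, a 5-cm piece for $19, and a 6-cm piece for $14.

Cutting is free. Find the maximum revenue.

30

Let R[k] be the best obtainable value from length k. For each k, try every first piece i and keep the best of price[i] + R[k−i].
R[1] = 3
R[2] = 6  (first piece 1, then R[1]=3)
R[3] = 15
R[4] = 18  (first piece 1, then R[3]=15)
R[5] = 21  (first piece 1, then R[4]=18)
R[6] = 30  (first piece 3, then R[3]=15)
One optimal cutting: 3 + 3 → $15 + $15 = $30.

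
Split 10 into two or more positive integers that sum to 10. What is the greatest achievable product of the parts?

Let f[k] be the best product for length k (with at least one cut). For each first piece i, the rest contributes max(k−i, f[k−i]).
f[2] = 1×max(1,0) = 1×1 = 1
f[3] = 1×max(2,1) = 1×2 = 2
f[4] = 2×max(2,1) = 2×2 = 4
f[5] = 2×max(3,2) = 2×3 = 6
f[6] = 3×max(3,2) = 3×3 = 9
f[7] = 2×max(5,6) = 2×6 = 12
f[8] = 2×max(6,9) = 2×9 = 18
f[9] = 3×max(6,9) = 3×9 = 27
f[10] = 2×max(8,18) = 2×18 = 36
One optimal split: 3 + 3 + 2 + 2; product 3×3×2×2 = 36.

36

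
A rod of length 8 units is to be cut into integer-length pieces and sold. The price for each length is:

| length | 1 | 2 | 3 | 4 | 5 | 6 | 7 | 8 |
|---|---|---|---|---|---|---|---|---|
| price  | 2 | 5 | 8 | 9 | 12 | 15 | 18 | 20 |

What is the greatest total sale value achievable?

21

Build r[k] bottom-up: r[k] = max over allowed piece i of (p[i] + r[k−i]).
r[1] = 2
r[2] = 5
r[3] = 8
r[4] = 10  (first piece 1, then r[3]=8)
r[5] = 13  (first piece 2, then r[3]=8)
r[6] = 16  (first piece 3, then r[3]=8)
r[7] = 18  (first piece 1, then r[6]=16)
r[8] = 21  (first piece 2, then r[6]=16)
One optimal cutting: 3 + 3 + 2 → $8 + $8 + $5 = $21.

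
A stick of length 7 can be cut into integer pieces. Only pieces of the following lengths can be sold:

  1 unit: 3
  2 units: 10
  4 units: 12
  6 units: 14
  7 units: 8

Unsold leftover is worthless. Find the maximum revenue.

Let r[k] be the best obtainable value from length k. For each k, try every first piece i and keep the best of price[i] + r[k−i].
r[1] = 3
r[2] = max(3+3, 10+0) = 10
r[3] = max(3+10, 10+3) = 13
r[4] = max(3+13, 10+10, 12+0) = 20
r[5] = max(3+20, 10+13, 12+3) = 23
r[6] = max(3+23, 10+20, 12+10, 14+0) = 30
r[7] = max(3+30, 10+23, 12+13, 14+3, 8+0) = 33
One optimal cutting: 2 + 2 + 2 + 1 → 33.

33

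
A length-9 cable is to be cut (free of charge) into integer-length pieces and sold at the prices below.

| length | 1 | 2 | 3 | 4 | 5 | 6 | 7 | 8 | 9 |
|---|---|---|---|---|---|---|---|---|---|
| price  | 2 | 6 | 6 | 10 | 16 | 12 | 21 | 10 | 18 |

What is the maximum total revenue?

Build best[k] bottom-up: best[k] = max over allowed piece i of (p[i] + best[k−i]).
best[1] = 2
best[2] = 6
best[3] = 8  (first piece 1, then best[2]=6)
best[4] = 12  (first piece 2, then best[2]=6)
best[5] = 16
best[6] = 18  (first piece 1, then best[5]=16)
best[7] = 22  (first piece 2, then best[5]=16)
best[8] = 24  (first piece 1, then best[7]=22)
best[9] = 28  (first piece 2, then best[7]=22)
One optimal cutting: 5 + 2 + 2 → $16 + $6 + $6 = $28.

28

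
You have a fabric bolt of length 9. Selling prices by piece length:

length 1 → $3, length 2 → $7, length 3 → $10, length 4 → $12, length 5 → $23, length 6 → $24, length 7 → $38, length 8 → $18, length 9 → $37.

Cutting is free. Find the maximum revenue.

Let best[k] be the best obtainable value from length k. For each k, try every first piece i and keep the best of price[i] + best[k−i].
best[1] = 3
best[2] = max(3+3, 7+0) = 7
best[3] = max(3+7, 7+3, 10+0) = 10
best[4] = max(3+10, 7+7, 10+3, 12+0) = 14
best[5] = max(3+14, 7+10, 10+7, 12+3, 23+0) = 23
best[6] = max(3+23, 7+14, 10+10, 12+7, 23+3, 24+0) = 26
best[7] = max(3+26, 7+23, 10+14, …, 24+3, 38+0) = 38
best[8] = max(3+38, 7+26, 10+23, …, 38+3, 18+0) = 41
best[9] = max(3+41, 7+38, 10+26, …, 18+3, 37+0) = 45
One optimal cutting: 7 + 2 → $38 + $7 = $45.

45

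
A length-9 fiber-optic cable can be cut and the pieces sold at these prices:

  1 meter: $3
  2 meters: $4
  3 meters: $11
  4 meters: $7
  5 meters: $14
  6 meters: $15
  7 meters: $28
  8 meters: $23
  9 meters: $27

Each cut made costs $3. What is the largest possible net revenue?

29

Let r[k] be the best obtainable value from length k. For each k, try every first piece i and keep the best of price[i] + r[k−i] minus the 3 cut fee when i<k.
r[1] = 3
r[2] = max(3+3-3, 4+0) = 4
r[3] = max(3+4-3, 4+3-3, 11+0) = 11
r[4] = max(3+11-3, 4+4-3, 11+3-3, 7+0) = 11
r[5] = max(3+11-3, 4+11-3, 11+4-3, 7+3-3, 14+0) = 14
r[6] = max(3+14-3, 4+11-3, 11+11-3, 7+4-3, 14+3-3, 15+0) = 19
r[7] = max(3+19-3, 4+14-3, 11+11-3, …, 15+3-3, 28+0) = 28
r[8] = max(3+28-3, 4+19-3, 11+14-3, …, 28+3-3, 23+0) = 28
r[9] = max(3+28-3, 4+28-3, 11+19-3, …, 23+3-3, 27+0) = 29
One optimal plan: pieces 7 + 2 (1 cut) → $32 − $3 = $29.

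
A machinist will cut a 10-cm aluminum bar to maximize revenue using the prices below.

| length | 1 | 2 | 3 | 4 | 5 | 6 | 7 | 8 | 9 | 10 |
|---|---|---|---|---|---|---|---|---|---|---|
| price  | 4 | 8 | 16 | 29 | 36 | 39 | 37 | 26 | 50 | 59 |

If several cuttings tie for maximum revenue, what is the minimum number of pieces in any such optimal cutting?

Let r[k] be the best obtainable value from length k. For each k, try every first piece i and keep the best of price[i] + r[k−i].
r[1] = 4
r[2] = max(4+4, 8+0) = 8
r[3] = max(4+8, 8+4, 16+0) = 16
r[4] = max(4+16, 8+8, 16+4, 29+0) = 29
r[5] = max(4+29, 8+16, 16+8, 29+4, 36+0) = 36
r[6] = max(4+36, 8+29, 16+16, 29+8, 36+4, 39+0) = 40
r[7] = max(4+40, 8+36, 16+29, …, 39+4, 37+0) = 45
r[8] = max(4+45, 8+40, 16+36, …, 37+4, 26+0) = 58
r[9] = max(4+58, 8+45, 16+40, …, 26+4, 50+0) = 65
r[10] = max(4+65, 8+58, 16+45, …, 50+4, 59+0) = 72
Maximum revenue is $72.
Now minimize piece count subject to staying optimal: for each k, pieces[k] = 1 + min over i with p[i]+r[k−i]=r[k] of pieces[k−i].
pieces[7] = 2
pieces[8] = 2
pieces[9] = 2
pieces[10] = 2

2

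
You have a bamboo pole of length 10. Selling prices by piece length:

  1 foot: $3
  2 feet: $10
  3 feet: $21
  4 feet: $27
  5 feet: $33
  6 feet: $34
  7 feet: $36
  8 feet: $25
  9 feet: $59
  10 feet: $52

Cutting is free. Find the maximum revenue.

69

Consider every possible first cut. r[k] is the best of p[i]+r[k−i] over all sellable i≤k.
r[1] = 3
r[2] = max(3+3, 10+0) = 10
r[3] = max(3+10, 10+3, 21+0) = 21
r[4] = max(3+21, 10+10, 21+3, 27+0) = 27
r[5] = max(3+27, 10+21, 21+10, 27+3, 33+0) = 33
r[6] = max(3+33, 10+27, 21+21, 27+10, 33+3, 34+0) = 42
r[7] = max(3+42, 10+33, 21+27, …, 34+3, 36+0) = 48
r[8] = max(3+48, 10+42, 21+33, …, 36+3, 25+0) = 54
r[9] = max(3+54, 10+48, 21+42, …, 25+3, 59+0) = 63
r[10] = max(3+63, 10+54, 21+48, …, 59+3, 52+0) = 69
One optimal cutting: 4 + 3 + 3 → $27 + $21 + $21 = $69.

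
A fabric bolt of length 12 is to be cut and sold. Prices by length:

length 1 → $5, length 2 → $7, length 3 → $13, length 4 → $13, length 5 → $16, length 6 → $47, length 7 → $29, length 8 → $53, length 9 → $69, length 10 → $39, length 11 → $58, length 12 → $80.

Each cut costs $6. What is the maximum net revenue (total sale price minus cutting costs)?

Consider every possible first cut. v[k] is the best of p[i]+v[k−i] over all sellable i≤k, charging 6 whenever i<k.
v[1] = 5
v[2] = max(5+5-6, 7+0) = 7
v[3] = max(5+7-6, 7+5-6, 13+0) = 13
v[4] = max(5+13-6, 7+7-6, 13+5-6, 13+0) = 13
v[5] = max(5+13-6, 7+13-6, 13+7-6, 13+5-6, 16+0) = 16
v[6] = max(5+16-6, 7+13-6, 13+13-6, 13+7-6, 16+5-6, 47+0) = 47
v[7] = max(5+47-6, 7+16-6, 13+13-6, …, 47+5-6, 29+0) = 46
v[8] = max(5+46-6, 7+47-6, 13+16-6, …, 29+5-6, 53+0) = 53
v[9] = max(5+53-6, 7+46-6, 13+47-6, …, 53+5-6, 69+0) = 69
v[10] = max(5+69-6, 7+53-6, 13+46-6, …, 69+5-6, 39+0) = 68
v[11] = max(5+68-6, 7+69-6, 13+53-6, …, 39+5-6, 58+0) = 70
v[12] = max(5+70-6, 7+68-6, 13+69-6, …, 58+5-6, 80+0) = 88
One optimal plan: pieces 6 + 6 (1 cut) → $94 − $6 = $88.

88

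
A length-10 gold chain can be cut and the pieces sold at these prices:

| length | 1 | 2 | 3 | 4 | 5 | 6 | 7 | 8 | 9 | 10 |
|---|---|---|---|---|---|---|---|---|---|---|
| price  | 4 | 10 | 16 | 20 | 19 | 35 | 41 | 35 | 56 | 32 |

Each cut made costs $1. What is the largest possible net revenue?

Build net[k] bottom-up: net[k] = max over allowed piece i of (p[i] + net[k−i]) − 1 per cut.
net[1] = 4
net[2] = max(4+4-1, 10+0) = 10
net[3] = max(4+10-1, 10+4-1, 16+0) = 16
net[4] = max(4+16-1, 10+10-1, 16+4-1, 20+0) = 20
net[5] = max(4+20-1, 10+16-1, 16+10-1, 20+4-1, 19+0) = 25
net[6] = max(4+25-1, 10+20-1, 16+16-1, 20+10-1, 19+4-1, 35+0) = 35
net[7] = max(4+35-1, 10+25-1, 16+20-1, …, 35+4-1, 41+0) = 41
net[8] = max(4+41-1, 10+35-1, 16+25-1, …, 41+4-1, 35+0) = 44
net[9] = max(4+44-1, 10+41-1, 16+35-1, …, 35+4-1, 56+0) = 56
net[10] = max(4+56-1, 10+44-1, 16+41-1, …, 56+4-1, 32+0) = 59
One optimal plan: pieces 9 + 1 (1 cut) → $60 − $1 = $59.

59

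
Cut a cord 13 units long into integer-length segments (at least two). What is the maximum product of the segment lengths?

Let f[k] be the best product for length k (with at least one cut). For each first piece i, the rest contributes max(k−i, f[k−i]).
Small cases: f[2]=1, f[3]=2, f[4]=4, f[5]=6.
f[6] = 3·max(3,2) = 3·3 = 9
f[7] = 2·max(5,6) = 2·6 = 12
f[8] = 2·max(6,9) = 2·9 = 18
f[9] = 3·max(6,9) = 3·9 = 27
f[10] = 2·max(8,18) = 2·18 = 36
f[11] = 2·max(9,27) = 2·27 = 54
f[12] = 3·max(9,27) = 3·27 = 81
f[13] = 2·max(11,54) = 2·54 = 108
One optimal split: 3 + 3 + 3 + 2 + 2; product 3·3·3·2·2 = 108.

108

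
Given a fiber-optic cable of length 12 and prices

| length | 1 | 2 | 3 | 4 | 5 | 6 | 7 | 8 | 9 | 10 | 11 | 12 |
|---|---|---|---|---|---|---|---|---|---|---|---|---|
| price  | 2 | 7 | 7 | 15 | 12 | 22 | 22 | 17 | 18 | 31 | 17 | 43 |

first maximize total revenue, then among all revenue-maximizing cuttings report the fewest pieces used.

3

Build r[k] bottom-up: r[k] = max over allowed piece i of (p[i] + r[k−i]).
r[1] = 2
r[2] = 7
r[3] = 9  (first piece 1, then r[2]=7)
r[4] = 15
r[5] = 17  (first piece 1, then r[4]=15)
r[6] = 22  (first piece 2, then r[4]=15)
r[7] = 24  (first piece 1, then r[6]=22)
r[8] = 30  (first piece 4, then r[4]=15)
r[9] = 32  (first piece 1, then r[8]=30)
r[10] = 37  (first piece 2, then r[8]=30)
r[11] = 39  (first piece 1, then r[10]=37)
r[12] = 45  (first piece 4, then r[8]=30)
Maximum revenue is $45.
Now minimize piece count subject to staying optimal: for each k, pieces[k] = 1 + min over i with p[i]+r[k−i]=r[k] of pieces[k−i].
pieces[9] = 3
pieces[10] = 2
pieces[11] = 3
pieces[12] = 3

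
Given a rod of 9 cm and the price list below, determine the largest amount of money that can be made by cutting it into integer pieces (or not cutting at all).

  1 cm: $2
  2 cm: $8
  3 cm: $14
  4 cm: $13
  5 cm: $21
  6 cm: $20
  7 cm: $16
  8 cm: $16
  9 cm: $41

Build R[k] bottom-up: R[k] = max over allowed piece i of (p[i] + R[k−i]).
R[1] = 2
R[2] = 8
R[3] = 14
R[4] = 16  (first piece 1, then R[3]=14)
R[5] = 22  (first piece 2, then R[3]=14)
R[6] = 28  (first piece 3, then R[3]=14)
R[7] = 30  (first piece 1, then R[6]=28)
R[8] = 36  (first piece 2, then R[6]=28)
R[9] = 42  (first piece 3, then R[6]=28)
One optimal cutting: 3 + 3 + 3 → $14 + $14 + $14 = $42.

42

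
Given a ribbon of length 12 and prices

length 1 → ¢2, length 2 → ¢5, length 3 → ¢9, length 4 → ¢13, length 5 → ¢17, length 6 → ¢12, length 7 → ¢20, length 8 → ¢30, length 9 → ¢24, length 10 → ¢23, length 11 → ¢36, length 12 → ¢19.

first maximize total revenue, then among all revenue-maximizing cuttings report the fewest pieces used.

Consider every possible first cut. r[k] is the best of p[i]+r[k−i] over all sellable i≤k.
r[1] = 2
r[2] = 5
r[3] = 9
r[4] = 13
r[5] = 17
r[6] = 19  (first piece 1, then r[5]=17)
r[7] = 22  (first piece 2, then r[5]=17)
r[8] = 30
r[9] = 32  (first piece 1, then r[8]=30)
r[10] = 35  (first piece 2, then r[8]=30)
r[11] = 39  (first piece 3, then r[8]=30)
r[12] = 43  (first piece 4, then r[8]=30)
Maximum revenue is ¢43.
Now minimize piece count subject to staying optimal: for each k, pieces[k] = 1 + min over i with p[i]+r[k−i]=r[k] of pieces[k−i].
pieces[9] = 2
pieces[10] = 2
pieces[11] = 2
pieces[12] = 2

2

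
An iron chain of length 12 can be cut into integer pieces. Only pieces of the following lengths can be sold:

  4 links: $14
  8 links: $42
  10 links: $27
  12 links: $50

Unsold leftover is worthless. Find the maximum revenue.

56

Build best[k] bottom-up: best[k] = max over allowed piece i of (p[i] + best[k−i]).
best[1] = 0
best[2] = 0
best[3] = 0
best[4] = 14
best[5] = 14
best[6] = 14
best[7] = 14
best[8] = 42
best[9] = 42
best[10] = 42
best[11] = 42
best[12] = 56  (first piece 4, then best[8]=42)
One optimal cutting: 8 + 4 → $56.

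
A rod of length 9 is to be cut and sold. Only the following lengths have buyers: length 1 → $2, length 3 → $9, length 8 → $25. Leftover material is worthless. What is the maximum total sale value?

27

Consider every possible first cut. f[k] is the best of p[i]+f[k−i] over all sellable i≤k.
f[1] = 2
f[2] = 4  (first piece 1, then f[1]=2)
f[3] = 9
f[4] = 11  (first piece 1, then f[3]=9)
f[5] = 13  (first piece 1, then f[4]=11)
f[6] = 18  (first piece 3, then f[3]=9)
f[7] = 20  (first piece 1, then f[6]=18)
f[8] = 25
f[9] = 27  (first piece 1, then f[8]=25)
One optimal cutting: 8 + 1 → $27.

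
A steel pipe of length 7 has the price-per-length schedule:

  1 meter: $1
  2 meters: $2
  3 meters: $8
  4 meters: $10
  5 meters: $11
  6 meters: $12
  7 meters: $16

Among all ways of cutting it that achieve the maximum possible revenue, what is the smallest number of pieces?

2

Let r[k] be the best obtainable value from length k. For each k, try every first piece i and keep the best of price[i] + r[k−i].
r[1] = 1
r[2] = max(1+1, 2+0) = 2
r[3] = max(1+2, 2+1, 8+0) = 8
r[4] = max(1+8, 2+2, 8+1, 10+0) = 10
r[5] = max(1+10, 2+8, 8+2, 10+1, 11+0) = 11
r[6] = max(1+11, 2+10, 8+8, 10+2, 11+1, 12+0) = 16
r[7] = max(1+16, 2+11, 8+10, …, 12+1, 16+0) = 18
Maximum revenue is $18.
Now minimize piece count subject to staying optimal: for each k, pieces[k] = 1 + min over i with p[i]+r[k−i]=r[k] of pieces[k−i].
pieces[4] = 1
pieces[5] = 1
pieces[6] = 2
pieces[7] = 2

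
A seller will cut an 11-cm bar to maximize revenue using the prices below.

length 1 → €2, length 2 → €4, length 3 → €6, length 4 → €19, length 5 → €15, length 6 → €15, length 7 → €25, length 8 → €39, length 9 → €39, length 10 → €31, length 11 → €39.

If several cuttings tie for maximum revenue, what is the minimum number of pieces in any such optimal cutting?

2

Consider every possible first cut. r[k] is the best of p[i]+r[k−i] over all sellable i≤k.
r[1] = 2
r[2] = 4  (first piece 1, then r[1]=2)
r[3] = 6  (first piece 1, then r[2]=4)
r[4] = 19
r[5] = 21  (first piece 1, then r[4]=19)
r[6] = 23  (first piece 1, then r[5]=21)
r[7] = 25  (first piece 1, then r[6]=23)
r[8] = 39
r[9] = 41  (first piece 1, then r[8]=39)
r[10] = 43  (first piece 1, then r[9]=41)
r[11] = 45  (first piece 1, then r[10]=43)
Maximum revenue is €45.
Now minimize piece count subject to staying optimal: for each k, pieces[k] = 1 + min over i with p[i]+r[k−i]=r[k] of pieces[k−i].
pieces[8] = 1
pieces[9] = 2
pieces[10] = 2
pieces[11] = 2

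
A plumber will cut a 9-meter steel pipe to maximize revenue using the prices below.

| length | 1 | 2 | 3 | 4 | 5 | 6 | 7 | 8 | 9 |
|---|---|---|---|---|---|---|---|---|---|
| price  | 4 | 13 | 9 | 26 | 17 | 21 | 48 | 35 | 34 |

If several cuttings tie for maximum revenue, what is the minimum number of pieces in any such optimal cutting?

Consider every possible first cut. r[k] is the best of p[i]+r[k−i] over all sellable i≤k.
r[1] = 4
r[2] = max(4+4, 13+0) = 13
r[3] = max(4+13, 13+4, 9+0) = 17
r[4] = max(4+17, 13+13, 9+4, 26+0) = 26
r[5] = max(4+26, 13+17, 9+13, 26+4, 17+0) = 30
r[6] = max(4+30, 13+26, 9+17, 26+13, 17+4, 21+0) = 39
r[7] = max(4+39, 13+30, 9+26, …, 21+4, 48+0) = 48
r[8] = max(4+48, 13+39, 9+30, …, 48+4, 35+0) = 52
r[9] = max(4+52, 13+48, 9+39, …, 35+4, 34+0) = 61
Maximum revenue is $61.
Now minimize piece count subject to staying optimal: for each k, pieces[k] = 1 + min over i with p[i]+r[k−i]=r[k] of pieces[k−i].
pieces[6] = 2
pieces[7] = 1
pieces[8] = 2
pieces[9] = 2

2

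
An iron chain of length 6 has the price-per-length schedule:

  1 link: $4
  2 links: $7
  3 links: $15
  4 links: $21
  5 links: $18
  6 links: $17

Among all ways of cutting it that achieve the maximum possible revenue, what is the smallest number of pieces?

Build r[k] bottom-up: r[k] = max over allowed piece i of (p[i] + r[k−i]).
r[1] = 4
r[2] = 8  (first piece 1, then r[1]=4)
r[3] = 15
r[4] = 21
r[5] = 25  (first piece 1, then r[4]=21)
r[6] = 30  (first piece 3, then r[3]=15)
Maximum revenue is $30.
Now minimize piece count subject to staying optimal: for each k, pieces[k] = 1 + min over i with p[i]+r[k−i]=r[k] of pieces[k−i].
pieces[3] = 1
pieces[4] = 1
pieces[5] = 2
pieces[6] = 2

2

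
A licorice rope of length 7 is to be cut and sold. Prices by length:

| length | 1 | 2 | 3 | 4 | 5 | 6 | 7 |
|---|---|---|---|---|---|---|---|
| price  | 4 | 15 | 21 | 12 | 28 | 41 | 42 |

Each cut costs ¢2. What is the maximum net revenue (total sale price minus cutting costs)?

47

Consider every possible first cut. net[k] is the best of p[i]+net[k−i] over all sellable i≤k, charging 2 whenever i<k.
net[1] = 4
net[2] = 15
net[3] = 21
net[4] = 28  (first piece 2, then net[2]=15)
net[5] = 34  (first piece 2, then net[3]=21)
net[6] = 41  (first piece 2, then net[4]=28)
net[7] = 47  (first piece 2, then net[5]=34)
One optimal plan: pieces 3 + 2 + 2 (2 cuts) → ¢51 − ¢4 = ¢47.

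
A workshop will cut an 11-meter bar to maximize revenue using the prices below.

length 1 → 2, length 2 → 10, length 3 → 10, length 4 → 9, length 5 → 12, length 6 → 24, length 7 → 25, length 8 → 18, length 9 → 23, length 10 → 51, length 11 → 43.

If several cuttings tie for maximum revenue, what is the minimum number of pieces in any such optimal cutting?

2

Let r[k] be the best obtainable value from length k. For each k, try every first piece i and keep the best of price[i] + r[k−i].
r[1] = 2
r[2] = 10
r[3] = 12  (first piece 1, then r[2]=10)
r[4] = 20  (first piece 2, then r[2]=10)
r[5] = 22  (first piece 1, then r[4]=20)
r[6] = 30  (first piece 2, then r[4]=20)
r[7] = 32  (first piece 1, then r[6]=30)
r[8] = 40  (first piece 2, then r[6]=30)
r[9] = 42  (first piece 1, then r[8]=40)
r[10] = 51
r[11] = 53  (first piece 1, then r[10]=51)
Maximum revenue is 53.
Now minimize piece count subject to staying optimal: for each k, pieces[k] = 1 + min over i with p[i]+r[k−i]=r[k] of pieces[k−i].
pieces[8] = 4
pieces[9] = 5
pieces[10] = 1
pieces[11] = 2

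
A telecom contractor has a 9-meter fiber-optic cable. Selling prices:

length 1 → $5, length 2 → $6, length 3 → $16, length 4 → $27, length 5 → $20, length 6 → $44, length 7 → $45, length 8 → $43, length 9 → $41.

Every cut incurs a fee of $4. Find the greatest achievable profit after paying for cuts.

56

Build v[k] bottom-up: v[k] = max over allowed piece i of (p[i] + v[k−i]) − 4 per cut.
v[1] = 5
v[2] = max(5+5-4, 6+0) = 6
v[3] = max(5+6-4, 6+5-4, 16+0) = 16
v[4] = max(5+16-4, 6+6-4, 16+5-4, 27+0) = 27
v[5] = max(5+27-4, 6+16-4, 16+6-4, 27+5-4, 20+0) = 28
v[6] = max(5+28-4, 6+27-4, 16+16-4, 27+6-4, 20+5-4, 44+0) = 44
v[7] = max(5+44-4, 6+28-4, 16+27-4, …, 44+5-4, 45+0) = 45
v[8] = max(5+45-4, 6+44-4, 16+28-4, …, 45+5-4, 43+0) = 50
v[9] = max(5+50-4, 6+45-4, 16+44-4, …, 43+5-4, 41+0) = 56
One optimal plan: pieces 6 + 3 (1 cut) → $60 − $4 = $56.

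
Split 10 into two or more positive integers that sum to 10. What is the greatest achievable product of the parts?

36

Let f[k] be the best product for length k (with at least one cut). For each first piece i, the rest contributes max(k−i, f[k−i]).
f[2] = 1·max(1,0) = 1·1 = 1
f[3] = 1·max(2,1) = 1·2 = 2
f[4] = 2·max(2,1) = 2·2 = 4
f[5] = 2·max(3,2) = 2·3 = 6
f[6] = 3·max(3,2) = 3·3 = 9
f[7] = 2·max(5,6) = 2·6 = 12
f[8] = 2·max(6,9) = 2·9 = 18
f[9] = 3·max(6,9) = 3·9 = 27
f[10] = 2·max(8,18) = 2·18 = 36
One optimal split: 3 + 3 + 2 + 2; product 3·3·2·2 = 36.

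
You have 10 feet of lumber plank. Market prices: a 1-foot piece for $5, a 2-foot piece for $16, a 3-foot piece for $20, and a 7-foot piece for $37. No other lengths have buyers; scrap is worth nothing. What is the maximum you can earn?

Consider every possible first cut. f[k] is the best of p[i]+f[k−i] over all sellable i≤k.
f[1] = 5
f[2] = 16
f[3] = 21  (first piece 1, then f[2]=16)
f[4] = 32  (first piece 2, then f[2]=16)
f[5] = 37  (first piece 1, then f[4]=32)
f[6] = 48  (first piece 2, then f[4]=32)
f[7] = 53  (first piece 1, then f[6]=48)
f[8] = 64  (first piece 2, then f[6]=48)
f[9] = 69  (first piece 1, then f[8]=64)
f[10] = 80  (first piece 2, then f[8]=64)
One optimal cutting: 2 + 2 + 2 + 2 + 2 → $80.

80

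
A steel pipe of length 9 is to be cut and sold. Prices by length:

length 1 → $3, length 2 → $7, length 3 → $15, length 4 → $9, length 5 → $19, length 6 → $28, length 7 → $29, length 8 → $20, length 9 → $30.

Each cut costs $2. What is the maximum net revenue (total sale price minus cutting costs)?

41

Let net[k] be the best obtainable value from length k. For each k, try every first piece i and keep the best of price[i] + net[k−i] minus the 2 cut fee when i<k.
net[1] = 3
net[2] = 7
net[3] = 15
net[4] = 16  (first piece 1, then net[3]=15)
net[5] = 20  (first piece 2, then net[3]=15)
net[6] = 28  (first piece 3, then net[3]=15)
net[7] = 29  (first piece 1, then net[6]=28)
net[8] = 33  (first piece 2, then net[6]=28)
net[9] = 41  (first piece 3, then net[6]=28)
One optimal plan: pieces 3 + 3 + 3 (2 cuts) → $45 − $4 = $41.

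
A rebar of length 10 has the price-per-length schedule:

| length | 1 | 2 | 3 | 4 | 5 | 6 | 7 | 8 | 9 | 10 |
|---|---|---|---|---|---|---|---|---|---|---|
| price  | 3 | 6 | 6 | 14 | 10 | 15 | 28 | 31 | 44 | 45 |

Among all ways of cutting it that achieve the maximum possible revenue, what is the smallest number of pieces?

Consider every possible first cut. r[k] is the best of p[i]+r[k−i] over all sellable i≤k.
r[1] = 3
r[2] = 6  (first piece 1, then r[1]=3)
r[3] = 9  (first piece 1, then r[2]=6)
r[4] = 14
r[5] = 17  (first piece 1, then r[4]=14)
r[6] = 20  (first piece 1, then r[5]=17)
r[7] = 28
r[8] = 31  (first piece 1, then r[7]=28)
r[9] = 44
r[10] = 47  (first piece 1, then r[9]=44)
Maximum revenue is ₹47.
Now minimize piece count subject to staying optimal: for each k, pieces[k] = 1 + min over i with p[i]+r[k−i]=r[k] of pieces[k−i].
pieces[7] = 1
pieces[8] = 1
pieces[9] = 1
pieces[10] = 2

2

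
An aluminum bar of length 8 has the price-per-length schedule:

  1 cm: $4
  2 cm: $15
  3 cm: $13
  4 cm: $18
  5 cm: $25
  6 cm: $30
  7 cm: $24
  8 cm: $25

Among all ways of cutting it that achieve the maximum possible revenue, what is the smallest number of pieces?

4

Build r[k] bottom-up: r[k] = max over allowed piece i of (p[i] + r[k−i]).
r[1] = 4
r[2] = 15
r[3] = 19  (first piece 1, then r[2]=15)
r[4] = 30  (first piece 2, then r[2]=15)
r[5] = 34  (first piece 1, then r[4]=30)
r[6] = 45  (first piece 2, then r[4]=30)
r[7] = 49  (first piece 1, then r[6]=45)
r[8] = 60  (first piece 2, then r[6]=45)
Maximum revenue is $60.
Now minimize piece count subject to staying optimal: for each k, pieces[k] = 1 + min over i with p[i]+r[k−i]=r[k] of pieces[k−i].
pieces[5] = 3
pieces[6] = 3
pieces[7] = 4
pieces[8] = 4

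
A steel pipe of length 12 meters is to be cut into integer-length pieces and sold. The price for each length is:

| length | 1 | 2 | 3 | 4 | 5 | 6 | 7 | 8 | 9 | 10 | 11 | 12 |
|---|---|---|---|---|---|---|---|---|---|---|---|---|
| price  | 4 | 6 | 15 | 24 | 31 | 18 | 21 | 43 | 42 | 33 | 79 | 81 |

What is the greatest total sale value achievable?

Build v[k] bottom-up: v[k] = max over allowed piece i of (p[i] + v[k−i]).
v[1] = 4
v[2] = max(4+4, 6+0) = 8
v[3] = max(4+8, 6+4, 15+0) = 15
v[4] = max(4+15, 6+8, 15+4, 24+0) = 24
v[5] = max(4+24, 6+15, 15+8, 24+4, 31+0) = 31
v[6] = max(4+31, 6+24, 15+15, 24+8, 31+4, 18+0) = 35
v[7] = max(4+35, 6+31, 15+24, …, 18+4, 21+0) = 39
v[8] = max(4+39, 6+35, 15+31, …, 21+4, 43+0) = 48
v[9] = max(4+48, 6+39, 15+35, …, 43+4, 42+0) = 55
v[10] = max(4+55, 6+48, 15+39, …, 42+4, 33+0) = 62
v[11] = max(4+62, 6+55, 15+48, …, 33+4, 79+0) = 79
v[12] = max(4+79, 6+62, 15+55, …, 79+4, 81+0) = 83
One optimal cutting: 11 + 1 → $79 + $4 = $83.

83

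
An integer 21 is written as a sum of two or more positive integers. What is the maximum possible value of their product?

2187

Fill f[k] for k=2..21: at each k try every first piece i and multiply by the better of (k−i) uncut or f[k−i].
f[2] = 1·max(1,0) = 1·1 = 1
f[3] = 1·max(2,1) = 1·2 = 2
f[4] = 2·max(2,1) = 2·2 = 4
f[5] = 2·max(3,2) = 2·3 = 6
f[6] = 3·max(3,2) = 3·3 = 9
f[7] = 2·max(5,6) = 2·6 = 12
f[8] = 2·max(6,9) = 2·9 = 18
f[9] = 3·max(6,9) = 3·9 = 27
f[10] = 2·max(8,18) = 2·18 = 36
f[11] = 2·max(9,27) = 2·27 = 54
f[12] = 3·max(9,27) = 3·27 = 81
f[13] = 2·max(11,54) = 2·54 = 108
f[14] = 2·max(12,81) = 2·81 = 162
f[15] = 3·max(12,81) = 3·81 = 243
f[16] = 2·max(14,162) = 2·162 = 324
f[17] = 2·max(15,243) = 2·243 = 486
f[18] = 3·max(15,243) = 3·243 = 729
f[19] = 2·max(17,486) = 2·486 = 972
f[20] = 2·max(18,729) = 2·729 = 1458
f[21] = 3·max(18,729) = 3·729 = 2187
One optimal split: 3 + 3 + 3 + 3 + 3 + 3 + 3; product 3·3·3·3·3·3·3 = 2187.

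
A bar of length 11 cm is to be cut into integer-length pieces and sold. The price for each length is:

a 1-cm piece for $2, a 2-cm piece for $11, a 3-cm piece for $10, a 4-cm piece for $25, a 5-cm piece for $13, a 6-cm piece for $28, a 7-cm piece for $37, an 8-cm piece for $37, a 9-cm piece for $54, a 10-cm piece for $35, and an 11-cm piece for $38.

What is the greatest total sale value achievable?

Let v[k] be the best obtainable value from length k. For each k, try every first piece i and keep the best of price[i] + v[k−i].
v[1] = 2
v[2] = 11
v[3] = 13  (first piece 1, then v[2]=11)
v[4] = 25
v[5] = 27  (first piece 1, then v[4]=25)
v[6] = 36  (first piece 2, then v[4]=25)
v[7] = 38  (first piece 1, then v[6]=36)
v[8] = 50  (first piece 4, then v[4]=25)
v[9] = 54
v[10] = 61  (first piece 2, then v[8]=50)
v[11] = 65  (first piece 2, then v[9]=54)
One optimal cutting: 9 + 2 → $54 + $11 = $65.

65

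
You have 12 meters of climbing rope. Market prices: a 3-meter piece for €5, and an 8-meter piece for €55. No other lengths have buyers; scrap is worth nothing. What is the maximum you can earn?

60

Build best[k] bottom-up: best[k] = max over allowed piece i of (p[i] + best[k−i]).
best[1] = 0
best[2] = 0
best[3] = 5
best[4] = 5
best[5] = 5
best[6] = 10  (first piece 3, then best[3]=5)
best[7] = 10
best[8] = max(5+5, 55+0) = 55
best[9] = max(5+10, 55+0) = 55
best[10] = max(5+10, 55+0) = 55
best[11] = max(5+55, 55+5) = 60
best[12] = max(5+55, 55+5) = 60
One optimal cutting: pieces 8 + 3 with 1 meter of scrap → €60.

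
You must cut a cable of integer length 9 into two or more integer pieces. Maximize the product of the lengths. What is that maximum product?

Define f[k] = max over 1≤i<k of i · max(k−i, f[k−i]); the inner max lets the remainder stay uncut if that's better.
Small cases: f[2]=1, f[3]=2, f[4]=4.
f[5] = max(1*4, 2*3, 3*2, 4*1) = 6
f[6] = max(1*6, 2*4, 3*3, 4*2, 5*1) = 9
f[7] = max(1*9, 2*6, 3*4, 4*3, 5*2, 6*1) = 12
f[8] = max(1*12, 2*9, 3*6, …, 6*2, 7*1) = 18
f[9] = max(1*18, 2*12, 3*9, …, 7*2, 8*1) = 27
One optimal split: 3 + 3 + 3; product 3*3*3 = 27.

27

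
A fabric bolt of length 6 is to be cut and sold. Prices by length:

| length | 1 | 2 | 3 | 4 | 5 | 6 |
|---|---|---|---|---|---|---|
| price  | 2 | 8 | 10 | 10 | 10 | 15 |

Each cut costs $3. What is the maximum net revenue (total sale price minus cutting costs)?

Build r[k] bottom-up: r[k] = max over allowed piece i of (p[i] + r[k−i]) − 3 per cut.
r[1] = 2
r[2] = 8
r[3] = 10
r[4] = 13  (first piece 2, then r[2]=8)
r[5] = 15  (first piece 2, then r[3]=10)
r[6] = 18  (first piece 2, then r[4]=13)
One optimal plan: pieces 2 + 2 + 2 (2 cuts) → $24 − $6 = $18.

18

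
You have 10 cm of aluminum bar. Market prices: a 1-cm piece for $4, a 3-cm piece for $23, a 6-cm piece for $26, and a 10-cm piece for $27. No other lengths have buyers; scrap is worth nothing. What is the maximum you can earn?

73

Let f[k] be the best obtainable value from length k. For each k, try every first piece i and keep the best of price[i] + f[k−i].
f[1] = 4
f[2] = 8  (first piece 1, then f[1]=4)
f[3] = max(4+8, 23+0) = 23
f[4] = max(4+23, 23+4) = 27
f[5] = max(4+27, 23+8) = 31
f[6] = max(4+31, 23+23, 26+0) = 46
f[7] = max(4+46, 23+27, 26+4) = 50
f[8] = max(4+50, 23+31, 26+8) = 54
f[9] = max(4+54, 23+46, 26+23) = 69
f[10] = max(4+69, 23+50, 26+27, 27+0) = 73
One optimal cutting: 3 + 3 + 3 + 1 → $73.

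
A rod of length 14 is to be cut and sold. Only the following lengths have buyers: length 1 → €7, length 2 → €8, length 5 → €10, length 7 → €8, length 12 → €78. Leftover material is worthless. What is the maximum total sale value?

Consider every possible first cut. r[k] is the best of p[i]+r[k−i] over all sellable i≤k.
r[1] = 7
r[2] = 14  (first piece 1, then r[1]=7)
r[3] = 21  (first piece 1, then r[2]=14)
r[4] = 28  (first piece 1, then r[3]=21)
r[5] = 35  (first piece 1, then r[4]=28)
r[6] = 42  (first piece 1, then r[5]=35)
r[7] = 49  (first piece 1, then r[6]=42)
r[8] = 56  (first piece 1, then r[7]=49)
r[9] = 63  (first piece 1, then r[8]=56)
r[10] = 70  (first piece 1, then r[9]=63)
r[11] = 77  (first piece 1, then r[10]=70)
r[12] = 84  (first piece 1, then r[11]=77)
r[13] = 91  (first piece 1, then r[12]=84)
r[14] = 98  (first piece 1, then r[13]=91)
One optimal cutting: 1 + 1 + 1 + 1 + 1 + 1 + 1 + 1 + 1 + 1 + 1 + 1 + 1 + 1 → €98.

98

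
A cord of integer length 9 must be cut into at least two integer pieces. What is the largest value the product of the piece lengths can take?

Fill m[k] for k=2..9: at each k try every first piece i and multiply by the better of (k−i) uncut or m[k−i].
m[2] = 1*max(1,0) = 1*1 = 1
m[3] = max(1*2, 2*1) = 2
m[4] = max(1*3, 2*2, 3*1) = 4
m[5] = max(1*4, 2*3, 3*2, 4*1) = 6
m[6] = max(1*6, 2*4, 3*3, 4*2, 5*1) = 9
m[7] = max(1*9, 2*6, 3*4, 4*3, 5*2, 6*1) = 12
m[8] = max(1*12, 2*9, 3*6, …, 6*2, 7*1) = 18
m[9] = max(1*18, 2*12, 3*9, …, 7*2, 8*1) = 27
One optimal split: 3 + 3 + 3; product 3*3*3 = 27.

27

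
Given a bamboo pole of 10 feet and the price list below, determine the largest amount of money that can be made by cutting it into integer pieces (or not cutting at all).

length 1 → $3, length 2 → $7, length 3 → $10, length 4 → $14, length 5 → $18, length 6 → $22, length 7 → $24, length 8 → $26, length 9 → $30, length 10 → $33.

36

Consider every possible first cut. r[k] is the best of p[i]+r[k−i] over all sellable i≤k.
r[1] = 3
r[2] = 7
r[3] = 10  (first piece 1, then r[2]=7)
r[4] = 14  (first piece 2, then r[2]=7)
r[5] = 18
r[6] = 22
r[7] = 25  (first piece 1, then r[6]=22)
r[8] = 29  (first piece 2, then r[6]=22)
r[9] = 32  (first piece 1, then r[8]=29)
r[10] = 36  (first piece 2, then r[8]=29)
One optimal cutting: 6 + 2 + 2 → $22 + $7 + $7 = $36.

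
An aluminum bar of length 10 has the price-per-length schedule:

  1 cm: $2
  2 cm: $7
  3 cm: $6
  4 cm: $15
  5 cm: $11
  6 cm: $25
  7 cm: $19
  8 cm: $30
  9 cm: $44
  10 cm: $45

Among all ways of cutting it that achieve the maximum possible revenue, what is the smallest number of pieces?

Let r[k] be the best obtainable value from length k. For each k, try every first piece i and keep the best of price[i] + r[k−i].
r[1] = 2
r[2] = max(2+2, 7+0) = 7
r[3] = max(2+7, 7+2, 6+0) = 9
r[4] = max(2+9, 7+7, 6+2, 15+0) = 15
r[5] = max(2+15, 7+9, 6+7, 15+2, 11+0) = 17
r[6] = max(2+17, 7+15, 6+9, 15+7, 11+2, 25+0) = 25
r[7] = max(2+25, 7+17, 6+15, …, 25+2, 19+0) = 27
r[8] = max(2+27, 7+25, 6+17, …, 19+2, 30+0) = 32
r[9] = max(2+32, 7+27, 6+25, …, 30+2, 44+0) = 44
r[10] = max(2+44, 7+32, 6+27, …, 44+2, 45+0) = 46
Maximum revenue is $46.
Now minimize piece count subject to staying optimal: for each k, pieces[k] = 1 + min over i with p[i]+r[k−i]=r[k] of pieces[k−i].
pieces[7] = 2
pieces[8] = 2
pieces[9] = 1
pieces[10] = 2

2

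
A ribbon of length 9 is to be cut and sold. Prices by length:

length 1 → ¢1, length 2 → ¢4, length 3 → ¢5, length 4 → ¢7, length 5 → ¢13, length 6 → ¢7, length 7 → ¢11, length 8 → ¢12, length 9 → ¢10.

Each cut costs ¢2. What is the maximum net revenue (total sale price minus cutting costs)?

18

Let net[k] be the best obtainable value from length k. For each k, try every first piece i and keep the best of price[i] + net[k−i] minus the 2 cut fee when i<k.
net[1] = 1
net[2] = 4
net[3] = 5
net[4] = 7
net[5] = 13
net[6] = 12  (first piece 1, then net[5]=13)
net[7] = 15  (first piece 2, then net[5]=13)
net[8] = 16  (first piece 3, then net[5]=13)
net[9] = 18  (first piece 4, then net[5]=13)
One optimal plan: pieces 5 + 4 (1 cut) → ¢20 − ¢2 = ¢18.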